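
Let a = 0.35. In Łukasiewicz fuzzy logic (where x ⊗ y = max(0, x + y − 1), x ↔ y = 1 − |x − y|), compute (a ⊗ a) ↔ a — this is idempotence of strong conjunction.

a ⊗ a = max(0, 0.35 + 0.35 − 1) = max(0, -0.30) = 0.00
(a ⊗ a) ↔ a = 1 − |0.00 − 0.35| = 1 − 0.35 = 0.65
(The value 0.65 < 1 shows this instance is not satisfied; fails in Ł∞ since a ⊗ a = max(0, 2a−1) ≠ a in general.)

0.65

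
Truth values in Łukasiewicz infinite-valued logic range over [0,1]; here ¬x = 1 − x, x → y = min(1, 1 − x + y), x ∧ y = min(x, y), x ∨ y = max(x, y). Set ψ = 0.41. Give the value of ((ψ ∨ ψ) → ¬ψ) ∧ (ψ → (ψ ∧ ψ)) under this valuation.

ψ ∨ ψ = max(0.41, 0.41) = 0.41
¬ψ = 1 − 0.41 = 0.59
(ψ ∨ ψ) → ¬ψ = min(1, 1 − 0.41 + 0.59) = min(1, 1.18) = 1.00
ψ ∧ ψ = min(0.41, 0.41) = 0.41
ψ → (ψ ∧ ψ) = min(1, 1 − 0.41 + 0.41) = min(1, 1.00) = 1.00
((ψ ∨ ψ) → ¬ψ) ∧ (ψ → (ψ ∧ ψ)) = min(1.00, 1.00) = 1.00

1.00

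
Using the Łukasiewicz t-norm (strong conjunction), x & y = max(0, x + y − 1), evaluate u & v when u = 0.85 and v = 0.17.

0.02

u & v = max(0, 0.85 + 0.17 − 1) = max(0, 0.02) = 0.02
For comparison, the Gödel (minimum) t-norm min(x, y) would give 0.17.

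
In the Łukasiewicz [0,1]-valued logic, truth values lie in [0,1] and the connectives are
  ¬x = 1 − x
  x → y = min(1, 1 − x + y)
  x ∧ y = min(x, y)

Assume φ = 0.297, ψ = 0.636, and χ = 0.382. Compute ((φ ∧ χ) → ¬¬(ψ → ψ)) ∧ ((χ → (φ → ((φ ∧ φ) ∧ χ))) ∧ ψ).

φ ∧ χ = min(0.297, 0.382) = 0.297
ψ → ψ = min(1, 1 − 0.636 + 0.636) = min(1, 1.000) = 1.000
¬(ψ → ψ) = 1 − 1.000 = 0.000
¬¬(ψ → ψ) = 1 − 0.000 = 1.000
(φ ∧ χ) → ¬¬(ψ → ψ) = min(1, 1 − 0.297 + 1.000) = min(1, 1.703) = 1.000
φ ∧ φ = min(0.297, 0.297) = 0.297
(φ ∧ φ) ∧ χ = min(0.297, 0.382) = 0.297
φ → ((φ ∧ φ) ∧ χ) = min(1, 1 − 0.297 + 0.297) = min(1, 1.000) = 1.000
χ → (φ → ((φ ∧ φ) ∧ χ)) = min(1, 1 − 0.382 + 1.000) = min(1, 1.618) = 1.000
(χ → (φ → ((φ ∧ φ) ∧ χ))) ∧ ψ = min(1.000, 0.636) = 0.636
((φ ∧ χ) → ¬¬(ψ → ψ)) ∧ ((χ → (φ → ((φ ∧ φ) ∧ χ))) ∧ ψ) = min(1.000, 0.636) = 0.636

0.636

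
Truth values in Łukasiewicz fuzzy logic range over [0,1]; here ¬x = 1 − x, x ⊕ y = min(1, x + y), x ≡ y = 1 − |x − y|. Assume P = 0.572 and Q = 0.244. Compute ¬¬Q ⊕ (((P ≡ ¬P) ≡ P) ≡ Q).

¬Q = 1 − 0.244 = 0.756
¬¬Q = 1 − 0.756 = 0.244
¬P = 1 − 0.572 = 0.428
P ≡ ¬P = 1 − |0.572 − 0.428| = 1 − 0.144 = 0.856
(P ≡ ¬P) ≡ P = 1 − |0.856 − 0.572| = 1 − 0.284 = 0.716
((P ≡ ¬P) ≡ P) ≡ Q = 1 − |0.716 − 0.244| = 1 − 0.472 = 0.528
¬¬Q ⊕ (((P ≡ ¬P) ≡ P) ≡ Q) = min(1, 0.244 + 0.528) = min(1, 0.772) = 0.772

0.772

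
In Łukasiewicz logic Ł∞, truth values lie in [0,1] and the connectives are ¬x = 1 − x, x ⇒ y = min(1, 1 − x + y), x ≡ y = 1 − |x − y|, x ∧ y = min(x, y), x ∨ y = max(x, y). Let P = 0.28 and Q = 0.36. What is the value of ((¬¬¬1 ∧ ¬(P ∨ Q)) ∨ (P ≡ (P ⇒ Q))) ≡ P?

1.00

¬1 = 1 − 1.00 = 0.00
¬¬1 = 1 − 0.00 = 1.00
¬¬¬1 = 1 − 1.00 = 0.00
P ∨ Q = max(0.28, 0.36) = 0.36
¬(P ∨ Q) = 1 − 0.36 = 0.64
¬¬¬1 ∧ ¬(P ∨ Q) = min(0.00, 0.64) = 0.00
P ⇒ Q = min(1, 1 − 0.28 + 0.36) = min(1, 1.08) = 1.00
P ≡ (P ⇒ Q) = 1 − |0.28 − 1.00| = 1 − 0.72 = 0.28
(¬¬¬1 ∧ ¬(P ∨ Q)) ∨ (P ≡ (P ⇒ Q)) = max(0.00, 0.28) = 0.28
((¬¬¬1 ∧ ¬(P ∨ Q)) ∨ (P ≡ (P ⇒ Q))) ≡ P = 1 − |0.28 − 0.28| = 1 − 0.00 = 1.00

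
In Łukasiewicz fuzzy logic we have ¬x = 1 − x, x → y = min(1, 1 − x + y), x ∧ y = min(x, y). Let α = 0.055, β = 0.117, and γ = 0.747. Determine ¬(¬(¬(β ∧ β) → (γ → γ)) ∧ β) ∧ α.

0.055

β ∧ β = min(0.117, 0.117) = 0.117
¬(β ∧ β) = 1 − 0.117 = 0.883
γ → γ = min(1, 1 − 0.747 + 0.747) = min(1, 1.000) = 1.000
¬(β ∧ β) → (γ → γ) = min(1, 1 − 0.883 + 1.000) = min(1, 1.117) = 1.000
¬(¬(β ∧ β) → (γ → γ)) = 1 − 1.000 = 0.000
¬(¬(β ∧ β) → (γ → γ)) ∧ β = min(0.000, 0.117) = 0.000
¬(¬(¬(β ∧ β) → (γ → γ)) ∧ β) = 1 − 0.000 = 1.000
¬(¬(¬(β ∧ β) → (γ → γ)) ∧ β) ∧ α = min(1.000, 0.055) = 0.055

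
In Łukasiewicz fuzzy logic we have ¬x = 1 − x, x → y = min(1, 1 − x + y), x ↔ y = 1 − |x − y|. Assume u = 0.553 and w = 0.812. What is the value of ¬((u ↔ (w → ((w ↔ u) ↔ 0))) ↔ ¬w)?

w ↔ u = 1 − |0.812 − 0.553| = 1 − 0.259 = 0.741
(w ↔ u) ↔ 0 = 1 − |0.741 − 0.000| = 1 − 0.741 = 0.259
w → ((w ↔ u) ↔ 0) = min(1, 1 − 0.812 + 0.259) = min(1, 0.447) = 0.447
u ↔ (w → ((w ↔ u) ↔ 0)) = 1 − |0.553 − 0.447| = 1 − 0.106 = 0.894
¬w = 1 − 0.812 = 0.188
(u ↔ (w → ((w ↔ u) ↔ 0))) ↔ ¬w = 1 − |0.894 − 0.188| = 1 − 0.706 = 0.294
¬((u ↔ (w → ((w ↔ u) ↔ 0))) ↔ ¬w) = 1 − 0.294 = 0.706

0.706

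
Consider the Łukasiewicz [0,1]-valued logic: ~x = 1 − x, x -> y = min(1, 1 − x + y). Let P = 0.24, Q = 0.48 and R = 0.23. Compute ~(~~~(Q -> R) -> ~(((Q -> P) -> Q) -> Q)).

Q -> R = min(1, 1 − 0.48 + 0.23) = min(1, 0.75) = 0.75
~(Q -> R) = 1 − 0.75 = 0.25
~~(Q -> R) = 1 − 0.25 = 0.75
~~~(Q -> R) = 1 − 0.75 = 0.25
Q -> P = min(1, 1 − 0.48 + 0.24) = min(1, 0.76) = 0.76
(Q -> P) -> Q = min(1, 1 − 0.76 + 0.48) = min(1, 0.72) = 0.72
((Q -> P) -> Q) -> Q = min(1, 1 − 0.72 + 0.48) = min(1, 0.76) = 0.76
~(((Q -> P) -> Q) -> Q) = 1 − 0.76 = 0.24
~~~(Q -> R) -> ~(((Q -> P) -> Q) -> Q) = min(1, 1 − 0.25 + 0.24) = min(1, 0.99) = 0.99
~(~~~(Q -> R) -> ~(((Q -> P) -> Q) -> Q)) = 1 − 0.99 = 0.01

0.01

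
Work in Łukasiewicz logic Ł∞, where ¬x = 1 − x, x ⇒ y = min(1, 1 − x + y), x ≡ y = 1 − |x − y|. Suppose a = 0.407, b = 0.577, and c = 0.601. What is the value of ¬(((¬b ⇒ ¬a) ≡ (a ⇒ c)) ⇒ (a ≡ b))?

¬b = 1 − 0.577 = 0.423
¬a = 1 − 0.407 = 0.593
¬b ⇒ ¬a = min(1, 1 − 0.423 + 0.593) = min(1, 1.170) = 1.000
a ⇒ c = min(1, 1 − 0.407 + 0.601) = min(1, 1.194) = 1.000
(¬b ⇒ ¬a) ≡ (a ⇒ c) = 1 − |1.000 − 1.000| = 1 − 0.000 = 1.000
a ≡ b = 1 − |0.407 − 0.577| = 1 − 0.170 = 0.830
((¬b ⇒ ¬a) ≡ (a ⇒ c)) ⇒ (a ≡ b) = min(1, 1 − 1.000 + 0.830) = min(1, 0.830) = 0.830
¬(((¬b ⇒ ¬a) ≡ (a ⇒ c)) ⇒ (a ≡ b)) = 1 − 0.830 = 0.170

0.170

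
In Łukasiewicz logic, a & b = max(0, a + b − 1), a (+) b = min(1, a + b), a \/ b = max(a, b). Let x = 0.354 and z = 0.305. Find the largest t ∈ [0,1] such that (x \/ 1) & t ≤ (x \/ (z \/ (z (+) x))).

0.659

x \/ 1 = max(0.354, 1.000) = 1.000
So the left factor is x \/ 1 = 1.000.
z (+) x = min(1, 0.305 + 0.354) = min(1, 0.659) = 0.659
z \/ (z (+) x) = max(0.305, 0.659) = 0.659
x \/ (z \/ (z (+) x)) = max(0.354, 0.659) = 0.659
So the right-hand bound is x \/ (z \/ (z (+) x)) = 0.659.
The residuum of the Łukasiewicz t-norm gives the supremum: min(1, 1 − 1.000 + 0.659).
1 − 1.000 + 0.659 = 0.659, so t = min(1, 0.659) = 0.659.
Check: 1.000 & 0.659 = max(0, 0.659) = 0.659 ≤ 0.659.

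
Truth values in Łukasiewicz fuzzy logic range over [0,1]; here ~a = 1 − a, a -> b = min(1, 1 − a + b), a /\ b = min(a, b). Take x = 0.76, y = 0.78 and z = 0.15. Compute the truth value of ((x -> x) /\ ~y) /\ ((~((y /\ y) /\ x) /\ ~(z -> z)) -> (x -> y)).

0.22

x -> x = min(1, 1 − 0.76 + 0.76) = min(1, 1.00) = 1.00
~y = 1 − 0.78 = 0.22
(x -> x) /\ ~y = min(1.00, 0.22) = 0.22
y /\ y = min(0.78, 0.78) = 0.78
(y /\ y) /\ x = min(0.78, 0.76) = 0.76
~((y /\ y) /\ x) = 1 − 0.76 = 0.24
z -> z = min(1, 1 − 0.15 + 0.15) = min(1, 1.00) = 1.00
~(z -> z) = 1 − 1.00 = 0.00
~((y /\ y) /\ x) /\ ~(z -> z) = min(0.24, 0.00) = 0.00
x -> y = min(1, 1 − 0.76 + 0.78) = min(1, 1.02) = 1.00
(~((y /\ y) /\ x) /\ ~(z -> z)) -> (x -> y) = min(1, 1 − 0.00 + 1.00) = min(1, 2.00) = 1.00
((x -> x) /\ ~y) /\ ((~((y /\ y) /\ x) /\ ~(z -> z)) -> (x -> y)) = min(0.22, 1.00) = 0.22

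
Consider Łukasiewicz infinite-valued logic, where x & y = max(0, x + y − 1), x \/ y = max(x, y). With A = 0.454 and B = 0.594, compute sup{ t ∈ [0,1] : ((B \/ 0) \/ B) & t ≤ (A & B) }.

0.454

B \/ 0 = max(0.594, 0.000) = 0.594
(B \/ 0) \/ B = max(0.594, 0.594) = 0.594
So the left factor is (B \/ 0) \/ B = 0.594.
A & B = max(0, 0.454 + 0.594 − 1) = max(0, 0.048) = 0.048
So the right-hand bound is A & B = 0.048.
The residuum of the Łukasiewicz t-norm gives the supremum: min(1, 1 − 0.594 + 0.048).
1 − 0.594 + 0.048 = 0.454, so t = min(1, 0.454) = 0.454.
Check: 0.594 & 0.454 = max(0, 0.048) = 0.048 ≤ 0.048.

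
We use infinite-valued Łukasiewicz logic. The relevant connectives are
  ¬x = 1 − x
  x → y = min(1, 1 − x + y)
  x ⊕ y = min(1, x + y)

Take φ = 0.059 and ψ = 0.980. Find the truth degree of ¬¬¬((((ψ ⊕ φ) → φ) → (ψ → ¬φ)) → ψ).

0.020

ψ ⊕ φ = min(1, 0.980 + 0.059) = min(1, 1.039) = 1.000
(ψ ⊕ φ) → φ = min(1, 1 − 1.000 + 0.059) = min(1, 0.059) = 0.059
¬φ = 1 − 0.059 = 0.941
ψ → ¬φ = min(1, 1 − 0.980 + 0.941) = min(1, 0.961) = 0.961
((ψ ⊕ φ) → φ) → (ψ → ¬φ) = min(1, 1 − 0.059 + 0.961) = min(1, 1.902) = 1.000
(((ψ ⊕ φ) → φ) → (ψ → ¬φ)) → ψ = min(1, 1 − 1.000 + 0.980) = min(1, 0.980) = 0.980
¬((((ψ ⊕ φ) → φ) → (ψ → ¬φ)) → ψ) = 1 − 0.980 = 0.020
¬¬((((ψ ⊕ φ) → φ) → (ψ → ¬φ)) → ψ) = 1 − 0.020 = 0.980
¬¬¬((((ψ ⊕ φ) → φ) → (ψ → ¬φ)) → ψ) = 1 − 0.980 = 0.020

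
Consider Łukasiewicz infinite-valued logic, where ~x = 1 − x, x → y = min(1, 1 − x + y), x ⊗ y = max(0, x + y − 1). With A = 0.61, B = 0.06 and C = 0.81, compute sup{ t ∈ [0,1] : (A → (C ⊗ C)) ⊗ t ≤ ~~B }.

0.06

C ⊗ C = max(0, 0.81 + 0.81 − 1) = max(0, 0.62) = 0.62
A → (C ⊗ C) = min(1, 1 − 0.61 + 0.62) = min(1, 1.01) = 1.00
So the left factor is A → (C ⊗ C) = 1.00.
~B = 1 − 0.06 = 0.94
~~B = 1 − 0.94 = 0.06
So the right-hand bound is ~~B = 0.06.
The residuum of the Łukasiewicz t-norm gives the supremum: min(1, 1 − 1.00 + 0.06).
1 − 1.00 + 0.06 = 0.06, so t = min(1, 0.06) = 0.06.
Check: 1.00 ⊗ 0.06 = max(0, 0.06) = 0.06 ≤ 0.06.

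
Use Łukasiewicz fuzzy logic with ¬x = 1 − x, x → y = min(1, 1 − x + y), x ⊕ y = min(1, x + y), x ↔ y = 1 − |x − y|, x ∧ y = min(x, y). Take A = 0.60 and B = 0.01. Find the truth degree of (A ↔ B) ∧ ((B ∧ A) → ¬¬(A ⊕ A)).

0.41

A ↔ B = 1 − |0.60 − 0.01| = 1 − 0.59 = 0.41
B ∧ A = min(0.01, 0.60) = 0.01
A ⊕ A = min(1, 0.60 + 0.60) = min(1, 1.20) = 1.00
¬(A ⊕ A) = 1 − 1.00 = 0.00
¬¬(A ⊕ A) = 1 − 0.00 = 1.00
(B ∧ A) → ¬¬(A ⊕ A) = min(1, 1 − 0.01 + 1.00) = min(1, 1.99) = 1.00
(A ↔ B) ∧ ((B ∧ A) → ¬¬(A ⊕ A)) = min(0.41, 1.00) = 0.41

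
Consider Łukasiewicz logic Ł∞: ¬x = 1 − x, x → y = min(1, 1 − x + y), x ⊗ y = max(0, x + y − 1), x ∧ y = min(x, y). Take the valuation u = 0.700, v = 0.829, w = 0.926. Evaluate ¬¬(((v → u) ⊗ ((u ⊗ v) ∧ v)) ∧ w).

v → u = min(1, 1 − 0.829 + 0.700) = min(1, 0.871) = 0.871
u ⊗ v = max(0, 0.700 + 0.829 − 1) = max(0, 0.529) = 0.529
(u ⊗ v) ∧ v = min(0.529, 0.829) = 0.529
(v → u) ⊗ ((u ⊗ v) ∧ v) = max(0, 0.871 + 0.529 − 1) = max(0, 0.400) = 0.400
((v → u) ⊗ ((u ⊗ v) ∧ v)) ∧ w = min(0.400, 0.926) = 0.400
¬(((v → u) ⊗ ((u ⊗ v) ∧ v)) ∧ w) = 1 − 0.400 = 0.600
¬¬(((v → u) ⊗ ((u ⊗ v) ∧ v)) ∧ w) = 1 − 0.600 = 0.400

0.400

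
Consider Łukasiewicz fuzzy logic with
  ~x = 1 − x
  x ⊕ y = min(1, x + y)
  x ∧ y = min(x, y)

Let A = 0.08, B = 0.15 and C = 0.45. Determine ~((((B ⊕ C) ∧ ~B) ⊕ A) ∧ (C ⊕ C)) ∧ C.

B ⊕ C = min(1, 0.15 + 0.45) = min(1, 0.60) = 0.60
~B = 1 − 0.15 = 0.85
(B ⊕ C) ∧ ~B = min(0.60, 0.85) = 0.60
((B ⊕ C) ∧ ~B) ⊕ A = min(1, 0.60 + 0.08) = min(1, 0.68) = 0.68
C ⊕ C = min(1, 0.45 + 0.45) = min(1, 0.90) = 0.90
(((B ⊕ C) ∧ ~B) ⊕ A) ∧ (C ⊕ C) = min(0.68, 0.90) = 0.68
~((((B ⊕ C) ∧ ~B) ⊕ A) ∧ (C ⊕ C)) = 1 − 0.68 = 0.32
~((((B ⊕ C) ∧ ~B) ⊕ A) ∧ (C ⊕ C)) ∧ C = min(0.32, 0.45) = 0.32

0.32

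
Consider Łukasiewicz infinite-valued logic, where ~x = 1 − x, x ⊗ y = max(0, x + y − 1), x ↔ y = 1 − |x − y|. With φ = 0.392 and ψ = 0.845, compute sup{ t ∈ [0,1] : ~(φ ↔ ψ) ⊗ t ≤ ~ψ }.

0.702

φ ↔ ψ = 1 − |0.392 − 0.845| = 1 − 0.453 = 0.547
~(φ ↔ ψ) = 1 − 0.547 = 0.453
So the left factor is ~(φ ↔ ψ) = 0.453.
~ψ = 1 − 0.845 = 0.155
So the right-hand bound is ~ψ = 0.155.
The residuum of the Łukasiewicz t-norm gives the supremum: min(1, 1 − 0.453 + 0.155).
1 − 0.453 + 0.155 = 0.702, so t = min(1, 0.702) = 0.702.
Check: 0.453 ⊗ 0.702 = max(0, 0.155) = 0.155 ≤ 0.155.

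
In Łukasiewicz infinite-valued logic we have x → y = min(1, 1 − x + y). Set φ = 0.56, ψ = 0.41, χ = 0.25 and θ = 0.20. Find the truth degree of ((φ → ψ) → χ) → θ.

0.80

φ → ψ = min(1, 1 − 0.56 + 0.41) = min(1, 0.85) = 0.85
(φ → ψ) → χ = min(1, 1 − 0.85 + 0.25) = min(1, 0.40) = 0.40
((φ → ψ) → χ) → θ = min(1, 1 − 0.40 + 0.20) = min(1, 0.80) = 0.80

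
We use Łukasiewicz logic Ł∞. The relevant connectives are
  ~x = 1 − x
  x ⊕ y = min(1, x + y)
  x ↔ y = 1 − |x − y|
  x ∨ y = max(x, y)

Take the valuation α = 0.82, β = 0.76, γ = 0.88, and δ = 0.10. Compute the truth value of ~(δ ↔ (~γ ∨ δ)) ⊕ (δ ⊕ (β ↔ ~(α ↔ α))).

0.36

~γ = 1 − 0.88 = 0.12
~γ ∨ δ = max(0.12, 0.10) = 0.12
δ ↔ (~γ ∨ δ) = 1 − |0.10 − 0.12| = 1 − 0.02 = 0.98
~(δ ↔ (~γ ∨ δ)) = 1 − 0.98 = 0.02
α ↔ α = 1 − |0.82 − 0.82| = 1 − 0.00 = 1.00
~(α ↔ α) = 1 − 1.00 = 0.00
β ↔ ~(α ↔ α) = 1 − |0.76 − 0.00| = 1 − 0.76 = 0.24
δ ⊕ (β ↔ ~(α ↔ α)) = min(1, 0.10 + 0.24) = min(1, 0.34) = 0.34
~(δ ↔ (~γ ∨ δ)) ⊕ (δ ⊕ (β ↔ ~(α ↔ α))) = min(1, 0.02 + 0.34) = min(1, 0.36) = 0.36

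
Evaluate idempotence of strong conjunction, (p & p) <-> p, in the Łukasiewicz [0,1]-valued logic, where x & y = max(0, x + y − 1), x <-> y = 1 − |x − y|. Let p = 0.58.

0.58

p & p = max(0, 0.58 + 0.58 − 1) = max(0, 0.16) = 0.16
(p & p) <-> p = 1 − |0.16 − 0.58| = 1 − 0.42 = 0.58
(The value 0.58 < 1 shows this instance is not satisfied; fails in Ł∞ since a ⊗ a = max(0, 2a−1) ≠ a in general.)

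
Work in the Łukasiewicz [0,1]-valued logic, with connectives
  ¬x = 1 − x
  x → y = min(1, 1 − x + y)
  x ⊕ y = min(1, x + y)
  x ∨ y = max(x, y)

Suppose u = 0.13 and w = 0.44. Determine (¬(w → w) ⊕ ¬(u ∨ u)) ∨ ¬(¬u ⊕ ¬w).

0.87

w → w = min(1, 1 − 0.44 + 0.44) = min(1, 1.00) = 1.00
¬(w → w) = 1 − 1.00 = 0.00
u ∨ u = max(0.13, 0.13) = 0.13
¬(u ∨ u) = 1 − 0.13 = 0.87
¬(w → w) ⊕ ¬(u ∨ u) = min(1, 0.00 + 0.87) = min(1, 0.87) = 0.87
¬u = 1 − 0.13 = 0.87
¬w = 1 − 0.44 = 0.56
¬u ⊕ ¬w = min(1, 0.87 + 0.56) = min(1, 1.43) = 1.00
¬(¬u ⊕ ¬w) = 1 − 1.00 = 0.00
(¬(w → w) ⊕ ¬(u ∨ u)) ∨ ¬(¬u ⊕ ¬w) = max(0.87, 0.00) = 0.87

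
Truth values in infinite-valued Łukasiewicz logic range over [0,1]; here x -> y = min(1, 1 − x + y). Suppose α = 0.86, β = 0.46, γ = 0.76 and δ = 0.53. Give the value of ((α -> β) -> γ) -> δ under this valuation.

0.53

α -> β = min(1, 1 − 0.86 + 0.46) = min(1, 0.60) = 0.60
(α -> β) -> γ = min(1, 1 − 0.60 + 0.76) = min(1, 1.16) = 1.00
((α -> β) -> γ) -> δ = min(1, 1 − 1.00 + 0.53) = min(1, 0.53) = 0.53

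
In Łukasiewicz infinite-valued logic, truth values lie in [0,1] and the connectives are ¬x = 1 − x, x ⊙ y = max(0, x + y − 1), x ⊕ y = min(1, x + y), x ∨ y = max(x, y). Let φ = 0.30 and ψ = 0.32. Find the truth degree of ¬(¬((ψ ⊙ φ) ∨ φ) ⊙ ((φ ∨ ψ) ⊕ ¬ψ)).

ψ ⊙ φ = max(0, 0.32 + 0.30 − 1) = max(0, -0.38) = 0.00
(ψ ⊙ φ) ∨ φ = max(0.00, 0.30) = 0.30
¬((ψ ⊙ φ) ∨ φ) = 1 − 0.30 = 0.70
φ ∨ ψ = max(0.30, 0.32) = 0.32
¬ψ = 1 − 0.32 = 0.68
(φ ∨ ψ) ⊕ ¬ψ = min(1, 0.32 + 0.68) = min(1, 1.00) = 1.00
¬((ψ ⊙ φ) ∨ φ) ⊙ ((φ ∨ ψ) ⊕ ¬ψ) = max(0, 0.70 + 1.00 − 1) = max(0, 0.70) = 0.70
¬(¬((ψ ⊙ φ) ∨ φ) ⊙ ((φ ∨ ψ) ⊕ ¬ψ)) = 1 − 0.70 = 0.30

0.30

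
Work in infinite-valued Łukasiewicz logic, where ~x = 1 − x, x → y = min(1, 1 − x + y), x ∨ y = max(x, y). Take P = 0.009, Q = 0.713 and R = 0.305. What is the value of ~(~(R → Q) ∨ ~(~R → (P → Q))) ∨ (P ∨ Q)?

1.000

R → Q = min(1, 1 − 0.305 + 0.713) = min(1, 1.408) = 1.000
~(R → Q) = 1 − 1.000 = 0.000
~R = 1 − 0.305 = 0.695
P → Q = min(1, 1 − 0.009 + 0.713) = min(1, 1.704) = 1.000
~R → (P → Q) = min(1, 1 − 0.695 + 1.000) = min(1, 1.305) = 1.000
~(~R → (P → Q)) = 1 − 1.000 = 0.000
~(R → Q) ∨ ~(~R → (P → Q)) = max(0.000, 0.000) = 0.000
~(~(R → Q) ∨ ~(~R → (P → Q))) = 1 − 0.000 = 1.000
P ∨ Q = max(0.009, 0.713) = 0.713
~(~(R → Q) ∨ ~(~R → (P → Q))) ∨ (P ∨ Q) = max(1.000, 0.713) = 1.000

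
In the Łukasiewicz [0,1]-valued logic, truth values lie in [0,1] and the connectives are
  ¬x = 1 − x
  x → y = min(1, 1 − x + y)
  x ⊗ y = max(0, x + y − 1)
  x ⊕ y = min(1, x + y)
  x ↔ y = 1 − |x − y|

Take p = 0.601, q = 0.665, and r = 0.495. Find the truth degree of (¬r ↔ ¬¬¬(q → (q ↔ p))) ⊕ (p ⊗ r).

0.591

¬r = 1 − 0.495 = 0.505
q ↔ p = 1 − |0.665 − 0.601| = 1 − 0.064 = 0.936
q → (q ↔ p) = min(1, 1 − 0.665 + 0.936) = min(1, 1.271) = 1.000
¬(q → (q ↔ p)) = 1 − 1.000 = 0.000
¬¬(q → (q ↔ p)) = 1 − 0.000 = 1.000
¬¬¬(q → (q ↔ p)) = 1 − 1.000 = 0.000
¬r ↔ ¬¬¬(q → (q ↔ p)) = 1 − |0.505 − 0.000| = 1 − 0.505 = 0.495
p ⊗ r = max(0, 0.601 + 0.495 − 1) = max(0, 0.096) = 0.096
(¬r ↔ ¬¬¬(q → (q ↔ p))) ⊕ (p ⊗ r) = min(1, 0.495 + 0.096) = min(1, 0.591) = 0.591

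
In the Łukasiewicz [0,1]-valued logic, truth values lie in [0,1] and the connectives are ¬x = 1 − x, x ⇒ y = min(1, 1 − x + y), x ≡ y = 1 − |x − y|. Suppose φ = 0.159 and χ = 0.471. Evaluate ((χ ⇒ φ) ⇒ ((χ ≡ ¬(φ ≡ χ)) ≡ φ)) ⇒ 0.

0.370

χ ⇒ φ = min(1, 1 − 0.471 + 0.159) = min(1, 0.688) = 0.688
φ ≡ χ = 1 − |0.159 − 0.471| = 1 − 0.312 = 0.688
¬(φ ≡ χ) = 1 − 0.688 = 0.312
χ ≡ ¬(φ ≡ χ) = 1 − |0.471 − 0.312| = 1 − 0.159 = 0.841
(χ ≡ ¬(φ ≡ χ)) ≡ φ = 1 − |0.841 − 0.159| = 1 − 0.682 = 0.318
(χ ⇒ φ) ⇒ ((χ ≡ ¬(φ ≡ χ)) ≡ φ) = min(1, 1 − 0.688 + 0.318) = min(1, 0.630) = 0.630
((χ ⇒ φ) ⇒ ((χ ≡ ¬(φ ≡ χ)) ≡ φ)) ⇒ 0 = min(1, 1 − 0.630 + 0.000) = min(1, 0.370) = 0.370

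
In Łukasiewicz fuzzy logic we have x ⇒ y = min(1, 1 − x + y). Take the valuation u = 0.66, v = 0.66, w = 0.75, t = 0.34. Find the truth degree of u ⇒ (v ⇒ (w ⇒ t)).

1.00

w ⇒ t = min(1, 1 − 0.75 + 0.34) = min(1, 0.59) = 0.59
v ⇒ (w ⇒ t) = min(1, 1 − 0.66 + 0.59) = min(1, 0.93) = 0.93
u ⇒ (v ⇒ (w ⇒ t)) = min(1, 1 − 0.66 + 0.93) = min(1, 1.27) = 1.00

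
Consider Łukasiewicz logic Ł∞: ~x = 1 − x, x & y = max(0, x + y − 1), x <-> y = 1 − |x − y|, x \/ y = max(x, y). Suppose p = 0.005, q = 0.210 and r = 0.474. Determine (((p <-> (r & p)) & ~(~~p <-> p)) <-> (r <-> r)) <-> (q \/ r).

r & p = max(0, 0.474 + 0.005 − 1) = max(0, -0.521) = 0.000
p <-> (r & p) = 1 − |0.005 − 0.000| = 1 − 0.005 = 0.995
~p = 1 − 0.005 = 0.995
~~p = 1 − 0.995 = 0.005
~~p <-> p = 1 − |0.005 − 0.005| = 1 − 0.000 = 1.000
~(~~p <-> p) = 1 − 1.000 = 0.000
(p <-> (r & p)) & ~(~~p <-> p) = max(0, 0.995 + 0.000 − 1) = max(0, -0.005) = 0.000
r <-> r = 1 − |0.474 − 0.474| = 1 − 0.000 = 1.000
((p <-> (r & p)) & ~(~~p <-> p)) <-> (r <-> r) = 1 − |0.000 − 1.000| = 1 − 1.000 = 0.000
q \/ r = max(0.210, 0.474) = 0.474
(((p <-> (r & p)) & ~(~~p <-> p)) <-> (r <-> r)) <-> (q \/ r) = 1 − |0.000 − 0.474| = 1 − 0.474 = 0.526

0.526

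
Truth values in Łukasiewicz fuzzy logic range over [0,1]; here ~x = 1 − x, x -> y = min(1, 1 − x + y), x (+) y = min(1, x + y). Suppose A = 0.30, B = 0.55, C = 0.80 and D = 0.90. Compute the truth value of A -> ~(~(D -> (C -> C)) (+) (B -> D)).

0.70

C -> C = min(1, 1 − 0.80 + 0.80) = min(1, 1.00) = 1.00
D -> (C -> C) = min(1, 1 − 0.90 + 1.00) = min(1, 1.10) = 1.00
~(D -> (C -> C)) = 1 − 1.00 = 0.00
B -> D = min(1, 1 − 0.55 + 0.90) = min(1, 1.35) = 1.00
~(D -> (C -> C)) (+) (B -> D) = min(1, 0.00 + 1.00) = min(1, 1.00) = 1.00
~(~(D -> (C -> C)) (+) (B -> D)) = 1 − 1.00 = 0.00
A -> ~(~(D -> (C -> C)) (+) (B -> D)) = min(1, 1 − 0.30 + 0.00) = min(1, 0.70) = 0.70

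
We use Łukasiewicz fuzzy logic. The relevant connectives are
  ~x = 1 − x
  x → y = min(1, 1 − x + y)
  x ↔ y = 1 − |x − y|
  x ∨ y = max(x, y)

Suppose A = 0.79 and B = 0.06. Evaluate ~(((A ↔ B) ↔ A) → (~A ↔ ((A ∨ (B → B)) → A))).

A ↔ B = 1 − |0.79 − 0.06| = 1 − 0.73 = 0.27
(A ↔ B) ↔ A = 1 − |0.27 − 0.79| = 1 − 0.52 = 0.48
~A = 1 − 0.79 = 0.21
B → B = min(1, 1 − 0.06 + 0.06) = min(1, 1.00) = 1.00
A ∨ (B → B) = max(0.79, 1.00) = 1.00
(A ∨ (B → B)) → A = min(1, 1 − 1.00 + 0.79) = min(1, 0.79) = 0.79
~A ↔ ((A ∨ (B → B)) → A) = 1 − |0.21 − 0.79| = 1 − 0.58 = 0.42
((A ↔ B) ↔ A) → (~A ↔ ((A ∨ (B → B)) → A)) = min(1, 1 − 0.48 + 0.42) = min(1, 0.94) = 0.94
~(((A ↔ B) ↔ A) → (~A ↔ ((A ∨ (B → B)) → A))) = 1 − 0.94 = 0.06

0.06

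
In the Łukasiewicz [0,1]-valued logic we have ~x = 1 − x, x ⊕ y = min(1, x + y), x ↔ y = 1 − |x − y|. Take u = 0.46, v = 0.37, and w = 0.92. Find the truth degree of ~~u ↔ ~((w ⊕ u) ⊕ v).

0.54

~u = 1 − 0.46 = 0.54
~~u = 1 − 0.54 = 0.46
w ⊕ u = min(1, 0.92 + 0.46) = min(1, 1.38) = 1.00
(w ⊕ u) ⊕ v = min(1, 1.00 + 0.37) = min(1, 1.37) = 1.00
~((w ⊕ u) ⊕ v) = 1 − 1.00 = 0.00
~~u ↔ ~((w ⊕ u) ⊕ v) = 1 − |0.46 − 0.00| = 1 − 0.46 = 0.54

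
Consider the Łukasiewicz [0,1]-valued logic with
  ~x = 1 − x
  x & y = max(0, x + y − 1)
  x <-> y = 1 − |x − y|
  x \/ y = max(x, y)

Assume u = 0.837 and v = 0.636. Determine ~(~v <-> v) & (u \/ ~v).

0.109

~v = 1 − 0.636 = 0.364
~v <-> v = 1 − |0.364 − 0.636| = 1 − 0.272 = 0.728
~(~v <-> v) = 1 − 0.728 = 0.272
u \/ ~v = max(0.837, 0.364) = 0.837
~(~v <-> v) & (u \/ ~v) = max(0, 0.272 + 0.837 − 1) = max(0, 0.109) = 0.109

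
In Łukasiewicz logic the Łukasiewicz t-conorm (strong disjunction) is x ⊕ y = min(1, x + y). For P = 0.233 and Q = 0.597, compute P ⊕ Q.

0.830

P ⊕ Q = min(1, 0.233 + 0.597) = min(1, 0.830) = 0.830
For comparison, the Gödel t-conorm max(x, y) would give 0.597.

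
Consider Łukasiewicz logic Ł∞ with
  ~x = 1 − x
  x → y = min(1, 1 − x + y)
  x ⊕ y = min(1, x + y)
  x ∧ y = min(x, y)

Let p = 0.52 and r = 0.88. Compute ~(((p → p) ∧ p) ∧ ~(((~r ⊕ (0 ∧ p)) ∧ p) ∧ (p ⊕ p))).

p → p = min(1, 1 − 0.52 + 0.52) = min(1, 1.00) = 1.00
(p → p) ∧ p = min(1.00, 0.52) = 0.52
~r = 1 − 0.88 = 0.12
0 ∧ p = min(0.00, 0.52) = 0.00
~r ⊕ (0 ∧ p) = min(1, 0.12 + 0.00) = min(1, 0.12) = 0.12
(~r ⊕ (0 ∧ p)) ∧ p = min(0.12, 0.52) = 0.12
p ⊕ p = min(1, 0.52 + 0.52) = min(1, 1.04) = 1.00
((~r ⊕ (0 ∧ p)) ∧ p) ∧ (p ⊕ p) = min(0.12, 1.00) = 0.12
~(((~r ⊕ (0 ∧ p)) ∧ p) ∧ (p ⊕ p)) = 1 − 0.12 = 0.88
((p → p) ∧ p) ∧ ~(((~r ⊕ (0 ∧ p)) ∧ p) ∧ (p ⊕ p)) = min(0.52, 0.88) = 0.52
~(((p → p) ∧ p) ∧ ~(((~r ⊕ (0 ∧ p)) ∧ p) ∧ (p ⊕ p))) = 1 − 0.52 = 0.48

0.48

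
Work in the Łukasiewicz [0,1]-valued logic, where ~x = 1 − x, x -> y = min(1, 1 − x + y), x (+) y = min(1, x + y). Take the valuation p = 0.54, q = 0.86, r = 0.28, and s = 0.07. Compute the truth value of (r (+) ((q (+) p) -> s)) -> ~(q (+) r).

q (+) p = min(1, 0.86 + 0.54) = min(1, 1.40) = 1.00
(q (+) p) -> s = min(1, 1 − 1.00 + 0.07) = min(1, 0.07) = 0.07
r (+) ((q (+) p) -> s) = min(1, 0.28 + 0.07) = min(1, 0.35) = 0.35
q (+) r = min(1, 0.86 + 0.28) = min(1, 1.14) = 1.00
~(q (+) r) = 1 − 1.00 = 0.00
(r (+) ((q (+) p) -> s)) -> ~(q (+) r) = min(1, 1 − 0.35 + 0.00) = min(1, 0.65) = 0.65

0.65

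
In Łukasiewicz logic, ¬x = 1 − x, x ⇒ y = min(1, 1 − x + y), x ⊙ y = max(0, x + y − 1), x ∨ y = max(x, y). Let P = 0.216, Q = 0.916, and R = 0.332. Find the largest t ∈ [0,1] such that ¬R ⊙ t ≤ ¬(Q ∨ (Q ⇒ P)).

0.416

¬R = 1 − 0.332 = 0.668
So the left factor is ¬R = 0.668.
Q ⇒ P = min(1, 1 − 0.916 + 0.216) = min(1, 0.300) = 0.300
Q ∨ (Q ⇒ P) = max(0.916, 0.300) = 0.916
¬(Q ∨ (Q ⇒ P)) = 1 − 0.916 = 0.084
So the right-hand bound is ¬(Q ∨ (Q ⇒ P)) = 0.084.
The residuum of the Łukasiewicz t-norm gives the supremum: min(1, 1 − 0.668 + 0.084).
1 − 0.668 + 0.084 = 0.416, so t = min(1, 0.416) = 0.416.
Check: 0.668 ⊙ 0.416 = max(0, 0.084) = 0.084 ≤ 0.084.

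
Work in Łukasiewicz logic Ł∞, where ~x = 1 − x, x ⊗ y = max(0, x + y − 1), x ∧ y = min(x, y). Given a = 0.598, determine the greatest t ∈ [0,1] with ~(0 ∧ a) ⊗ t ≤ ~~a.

0.598

0 ∧ a = min(0.000, 0.598) = 0.000
~(0 ∧ a) = 1 − 0.000 = 1.000
So the left factor is ~(0 ∧ a) = 1.000.
~a = 1 − 0.598 = 0.402
~~a = 1 − 0.402 = 0.598
So the right-hand bound is ~~a = 0.598.
The residuum of the Łukasiewicz t-norm gives the supremum: min(1, 1 − 1.000 + 0.598).
1 − 1.000 + 0.598 = 0.598, so t = min(1, 0.598) = 0.598.
Check: 1.000 ⊗ 0.598 = max(0, 0.598) = 0.598 ≤ 0.598.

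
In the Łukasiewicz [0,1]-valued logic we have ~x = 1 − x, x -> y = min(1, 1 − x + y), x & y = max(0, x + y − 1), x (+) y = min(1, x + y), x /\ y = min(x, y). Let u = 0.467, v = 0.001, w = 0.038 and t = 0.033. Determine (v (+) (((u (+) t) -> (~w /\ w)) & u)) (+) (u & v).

0.006

u (+) t = min(1, 0.467 + 0.033) = min(1, 0.500) = 0.500
~w = 1 − 0.038 = 0.962
~w /\ w = min(0.962, 0.038) = 0.038
(u (+) t) -> (~w /\ w) = min(1, 1 − 0.500 + 0.038) = min(1, 0.538) = 0.538
((u (+) t) -> (~w /\ w)) & u = max(0, 0.538 + 0.467 − 1) = max(0, 0.005) = 0.005
v (+) (((u (+) t) -> (~w /\ w)) & u) = min(1, 0.001 + 0.005) = min(1, 0.006) = 0.006
u & v = max(0, 0.467 + 0.001 − 1) = max(0, -0.532) = 0.000
(v (+) (((u (+) t) -> (~w /\ w)) & u)) (+) (u & v) = min(1, 0.006 + 0.000) = min(1, 0.006) = 0.006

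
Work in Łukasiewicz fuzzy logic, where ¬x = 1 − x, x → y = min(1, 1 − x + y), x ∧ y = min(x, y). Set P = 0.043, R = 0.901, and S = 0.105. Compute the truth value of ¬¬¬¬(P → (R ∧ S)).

R ∧ S = min(0.901, 0.105) = 0.105
P → (R ∧ S) = min(1, 1 − 0.043 + 0.105) = min(1, 1.062) = 1.000
¬(P → (R ∧ S)) = 1 − 1.000 = 0.000
¬¬(P → (R ∧ S)) = 1 − 0.000 = 1.000
¬¬¬(P → (R ∧ S)) = 1 − 1.000 = 0.000
¬¬¬¬(P → (R ∧ S)) = 1 − 0.000 = 1.000

1.000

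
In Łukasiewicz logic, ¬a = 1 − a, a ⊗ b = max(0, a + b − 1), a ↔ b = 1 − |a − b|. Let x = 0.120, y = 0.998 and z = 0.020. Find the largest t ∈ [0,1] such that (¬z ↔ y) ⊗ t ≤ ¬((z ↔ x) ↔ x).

¬z = 1 − 0.020 = 0.980
¬z ↔ y = 1 − |0.980 − 0.998| = 1 − 0.018 = 0.982
So the left factor is ¬z ↔ y = 0.982.
z ↔ x = 1 − |0.020 − 0.120| = 1 − 0.100 = 0.900
(z ↔ x) ↔ x = 1 − |0.900 − 0.120| = 1 − 0.780 = 0.220
¬((z ↔ x) ↔ x) = 1 − 0.220 = 0.780
So the right-hand bound is ¬((z ↔ x) ↔ x) = 0.780.
The residuum of the Łukasiewicz t-norm gives the supremum: min(1, 1 − 0.982 + 0.780).
1 − 0.982 + 0.780 = 0.798, so t = min(1, 0.798) = 0.798.
Check: 0.982 ⊗ 0.798 = max(0, 0.780) = 0.780 ≤ 0.780.

0.798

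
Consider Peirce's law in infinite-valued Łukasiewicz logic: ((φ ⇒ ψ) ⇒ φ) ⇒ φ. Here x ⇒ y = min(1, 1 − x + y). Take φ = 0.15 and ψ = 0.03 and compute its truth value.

φ ⇒ ψ = min(1, 1 − 0.15 + 0.03) = min(1, 0.88) = 0.88
(φ ⇒ ψ) ⇒ φ = min(1, 1 − 0.88 + 0.15) = min(1, 0.27) = 0.27
((φ ⇒ ψ) ⇒ φ) ⇒ φ = min(1, 1 − 0.27 + 0.15) = min(1, 0.88) = 0.88
(The value 0.88 < 1 shows this instance is not satisfied; not a Ł∞-tautology in general.)

0.88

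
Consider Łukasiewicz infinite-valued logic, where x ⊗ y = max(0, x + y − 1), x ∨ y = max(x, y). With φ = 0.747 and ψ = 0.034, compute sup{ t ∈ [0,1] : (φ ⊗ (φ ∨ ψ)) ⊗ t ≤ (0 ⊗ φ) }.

φ ∨ ψ = max(0.747, 0.034) = 0.747
φ ⊗ (φ ∨ ψ) = max(0, 0.747 + 0.747 − 1) = max(0, 0.494) = 0.494
So the left factor is φ ⊗ (φ ∨ ψ) = 0.494.
0 ⊗ φ = max(0, 0.000 + 0.747 − 1) = max(0, -0.253) = 0.000
So the right-hand bound is 0 ⊗ φ = 0.000.
The residuum of the Łukasiewicz t-norm gives the supremum: min(1, 1 − 0.494 + 0.000).
1 − 0.494 + 0.000 = 0.506, so t = min(1, 0.506) = 0.506.
Check: 0.494 ⊗ 0.506 = max(0, 0.000) = 0.000 ≤ 0.000.

0.506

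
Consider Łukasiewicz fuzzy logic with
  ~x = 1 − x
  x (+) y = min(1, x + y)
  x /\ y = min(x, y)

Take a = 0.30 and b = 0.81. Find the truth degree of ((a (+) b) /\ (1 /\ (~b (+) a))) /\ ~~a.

a (+) b = min(1, 0.30 + 0.81) = min(1, 1.11) = 1.00
~b = 1 − 0.81 = 0.19
~b (+) a = min(1, 0.19 + 0.30) = min(1, 0.49) = 0.49
1 /\ (~b (+) a) = min(1.00, 0.49) = 0.49
(a (+) b) /\ (1 /\ (~b (+) a)) = min(1.00, 0.49) = 0.49
~a = 1 − 0.30 = 0.70
~~a = 1 − 0.70 = 0.30
((a (+) b) /\ (1 /\ (~b (+) a))) /\ ~~a = min(0.49, 0.30) = 0.30

0.30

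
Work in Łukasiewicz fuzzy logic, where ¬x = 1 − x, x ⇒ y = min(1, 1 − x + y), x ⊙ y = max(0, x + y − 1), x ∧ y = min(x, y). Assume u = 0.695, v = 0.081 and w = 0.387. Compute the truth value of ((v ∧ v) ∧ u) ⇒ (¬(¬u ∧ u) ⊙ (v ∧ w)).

v ∧ v = min(0.081, 0.081) = 0.081
(v ∧ v) ∧ u = min(0.081, 0.695) = 0.081
¬u = 1 − 0.695 = 0.305
¬u ∧ u = min(0.305, 0.695) = 0.305
¬(¬u ∧ u) = 1 − 0.305 = 0.695
v ∧ w = min(0.081, 0.387) = 0.081
¬(¬u ∧ u) ⊙ (v ∧ w) = max(0, 0.695 + 0.081 − 1) = max(0, -0.224) = 0.000
((v ∧ v) ∧ u) ⇒ (¬(¬u ∧ u) ⊙ (v ∧ w)) = min(1, 1 − 0.081 + 0.000) = min(1, 0.919) = 0.919

0.919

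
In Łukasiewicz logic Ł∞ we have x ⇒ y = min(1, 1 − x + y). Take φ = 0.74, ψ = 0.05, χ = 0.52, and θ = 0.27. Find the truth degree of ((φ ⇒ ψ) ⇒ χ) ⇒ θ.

φ ⇒ ψ = min(1, 1 − 0.74 + 0.05) = min(1, 0.31) = 0.31
(φ ⇒ ψ) ⇒ χ = min(1, 1 − 0.31 + 0.52) = min(1, 1.21) = 1.00
((φ ⇒ ψ) ⇒ χ) ⇒ θ = min(1, 1 − 1.00 + 0.27) = min(1, 0.27) = 0.27

0.27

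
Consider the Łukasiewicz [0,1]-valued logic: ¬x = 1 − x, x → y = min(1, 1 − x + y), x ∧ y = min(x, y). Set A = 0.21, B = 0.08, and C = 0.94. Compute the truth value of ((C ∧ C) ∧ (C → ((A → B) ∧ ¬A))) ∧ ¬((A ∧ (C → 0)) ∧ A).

C ∧ C = min(0.94, 0.94) = 0.94
A → B = min(1, 1 − 0.21 + 0.08) = min(1, 0.87) = 0.87
¬A = 1 − 0.21 = 0.79
(A → B) ∧ ¬A = min(0.87, 0.79) = 0.79
C → ((A → B) ∧ ¬A) = min(1, 1 − 0.94 + 0.79) = min(1, 0.85) = 0.85
(C ∧ C) ∧ (C → ((A → B) ∧ ¬A)) = min(0.94, 0.85) = 0.85
C → 0 = min(1, 1 − 0.94 + 0.00) = min(1, 0.06) = 0.06
A ∧ (C → 0) = min(0.21, 0.06) = 0.06
(A ∧ (C → 0)) ∧ A = min(0.06, 0.21) = 0.06
¬((A ∧ (C → 0)) ∧ A) = 1 − 0.06 = 0.94
((C ∧ C) ∧ (C → ((A → B) ∧ ¬A))) ∧ ¬((A ∧ (C → 0)) ∧ A) = min(0.85, 0.94) = 0.85

0.85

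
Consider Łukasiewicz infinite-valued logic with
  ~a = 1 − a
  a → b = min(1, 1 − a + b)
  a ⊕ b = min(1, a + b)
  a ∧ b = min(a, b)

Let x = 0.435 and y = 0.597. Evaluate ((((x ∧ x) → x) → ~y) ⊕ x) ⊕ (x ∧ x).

x ∧ x = min(0.435, 0.435) = 0.435
(x ∧ x) → x = min(1, 1 − 0.435 + 0.435) = min(1, 1.000) = 1.000
~y = 1 − 0.597 = 0.403
((x ∧ x) → x) → ~y = min(1, 1 − 1.000 + 0.403) = min(1, 0.403) = 0.403
(((x ∧ x) → x) → ~y) ⊕ x = min(1, 0.403 + 0.435) = min(1, 0.838) = 0.838
((((x ∧ x) → x) → ~y) ⊕ x) ⊕ (x ∧ x) = min(1, 0.838 + 0.435) = min(1, 1.273) = 1.000

1.000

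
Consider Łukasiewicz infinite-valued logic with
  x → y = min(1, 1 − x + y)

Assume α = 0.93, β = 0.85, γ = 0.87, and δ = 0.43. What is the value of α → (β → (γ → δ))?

0.78

γ → δ = min(1, 1 − 0.87 + 0.43) = min(1, 0.56) = 0.56
β → (γ → δ) = min(1, 1 − 0.85 + 0.56) = min(1, 0.71) = 0.71
α → (β → (γ → δ)) = min(1, 1 − 0.93 + 0.71) = min(1, 0.78) = 0.78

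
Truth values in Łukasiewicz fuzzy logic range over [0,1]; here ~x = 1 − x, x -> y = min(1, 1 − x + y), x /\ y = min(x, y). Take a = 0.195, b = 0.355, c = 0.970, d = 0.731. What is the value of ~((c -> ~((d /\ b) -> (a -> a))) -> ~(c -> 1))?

d /\ b = min(0.731, 0.355) = 0.355
a -> a = min(1, 1 − 0.195 + 0.195) = min(1, 1.000) = 1.000
(d /\ b) -> (a -> a) = min(1, 1 − 0.355 + 1.000) = min(1, 1.645) = 1.000
~((d /\ b) -> (a -> a)) = 1 − 1.000 = 0.000
c -> ~((d /\ b) -> (a -> a)) = min(1, 1 − 0.970 + 0.000) = min(1, 0.030) = 0.030
c -> 1 = min(1, 1 − 0.970 + 1.000) = min(1, 1.030) = 1.000
~(c -> 1) = 1 − 1.000 = 0.000
(c -> ~((d /\ b) -> (a -> a))) -> ~(c -> 1) = min(1, 1 − 0.030 + 0.000) = min(1, 0.970) = 0.970
~((c -> ~((d /\ b) -> (a -> a))) -> ~(c -> 1)) = 1 − 0.970 = 0.030

0.030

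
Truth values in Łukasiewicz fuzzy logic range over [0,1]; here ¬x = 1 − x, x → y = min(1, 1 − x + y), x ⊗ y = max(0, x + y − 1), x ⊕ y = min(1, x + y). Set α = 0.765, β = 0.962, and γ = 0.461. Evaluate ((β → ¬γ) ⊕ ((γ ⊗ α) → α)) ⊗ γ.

¬γ = 1 − 0.461 = 0.539
β → ¬γ = min(1, 1 − 0.962 + 0.539) = min(1, 0.577) = 0.577
γ ⊗ α = max(0, 0.461 + 0.765 − 1) = max(0, 0.226) = 0.226
(γ ⊗ α) → α = min(1, 1 − 0.226 + 0.765) = min(1, 1.539) = 1.000
(β → ¬γ) ⊕ ((γ ⊗ α) → α) = min(1, 0.577 + 1.000) = min(1, 1.577) = 1.000
((β → ¬γ) ⊕ ((γ ⊗ α) → α)) ⊗ γ = max(0, 1.000 + 0.461 − 1) = max(0, 0.461) = 0.461

0.461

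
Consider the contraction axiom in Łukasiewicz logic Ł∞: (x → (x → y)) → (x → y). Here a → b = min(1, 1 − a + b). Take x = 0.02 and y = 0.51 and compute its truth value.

x → y = min(1, 1 − 0.02 + 0.51) = min(1, 1.49) = 1.00
x → (x → y) = min(1, 1 − 0.02 + 1.00) = min(1, 1.98) = 1.00
(x → (x → y)) → (x → y) = min(1, 1 − 1.00 + 1.00) = min(1, 1.00) = 1.00

1.00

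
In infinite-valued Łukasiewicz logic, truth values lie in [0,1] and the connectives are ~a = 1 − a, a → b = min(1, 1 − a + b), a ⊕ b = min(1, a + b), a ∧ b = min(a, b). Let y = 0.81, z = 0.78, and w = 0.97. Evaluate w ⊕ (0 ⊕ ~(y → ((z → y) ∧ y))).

0.97

z → y = min(1, 1 − 0.78 + 0.81) = min(1, 1.03) = 1.00
(z → y) ∧ y = min(1.00, 0.81) = 0.81
y → ((z → y) ∧ y) = min(1, 1 − 0.81 + 0.81) = min(1, 1.00) = 1.00
~(y → ((z → y) ∧ y)) = 1 − 1.00 = 0.00
0 ⊕ ~(y → ((z → y) ∧ y)) = min(1, 0.00 + 0.00) = min(1, 0.00) = 0.00
w ⊕ (0 ⊕ ~(y → ((z → y) ∧ y))) = min(1, 0.97 + 0.00) = min(1, 0.97) = 0.97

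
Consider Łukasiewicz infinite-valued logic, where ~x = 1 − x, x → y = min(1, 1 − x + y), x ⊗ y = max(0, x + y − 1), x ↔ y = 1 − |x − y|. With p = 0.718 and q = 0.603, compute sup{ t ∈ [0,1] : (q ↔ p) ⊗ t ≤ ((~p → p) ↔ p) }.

q ↔ p = 1 − |0.603 − 0.718| = 1 − 0.115 = 0.885
So the left factor is q ↔ p = 0.885.
~p = 1 − 0.718 = 0.282
~p → p = min(1, 1 − 0.282 + 0.718) = min(1, 1.436) = 1.000
(~p → p) ↔ p = 1 − |1.000 − 0.718| = 1 − 0.282 = 0.718
So the right-hand bound is (~p → p) ↔ p = 0.718.
The residuum of the Łukasiewicz t-norm gives the supremum: min(1, 1 − 0.885 + 0.718).
1 − 0.885 + 0.718 = 0.833, so t = min(1, 0.833) = 0.833.
Check: 0.885 ⊗ 0.833 = max(0, 0.718) = 0.718 ≤ 0.718.

0.833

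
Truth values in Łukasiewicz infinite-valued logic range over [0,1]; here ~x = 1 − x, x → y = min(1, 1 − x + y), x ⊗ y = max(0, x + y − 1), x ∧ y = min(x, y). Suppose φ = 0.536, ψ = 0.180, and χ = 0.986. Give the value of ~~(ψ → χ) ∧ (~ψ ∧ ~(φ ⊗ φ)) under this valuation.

ψ → χ = min(1, 1 − 0.180 + 0.986) = min(1, 1.806) = 1.000
~(ψ → χ) = 1 − 1.000 = 0.000
~~(ψ → χ) = 1 − 0.000 = 1.000
~ψ = 1 − 0.180 = 0.820
φ ⊗ φ = max(0, 0.536 + 0.536 − 1) = max(0, 0.072) = 0.072
~(φ ⊗ φ) = 1 − 0.072 = 0.928
~ψ ∧ ~(φ ⊗ φ) = min(0.820, 0.928) = 0.820
~~(ψ → χ) ∧ (~ψ ∧ ~(φ ⊗ φ)) = min(1.000, 0.820) = 0.820

0.820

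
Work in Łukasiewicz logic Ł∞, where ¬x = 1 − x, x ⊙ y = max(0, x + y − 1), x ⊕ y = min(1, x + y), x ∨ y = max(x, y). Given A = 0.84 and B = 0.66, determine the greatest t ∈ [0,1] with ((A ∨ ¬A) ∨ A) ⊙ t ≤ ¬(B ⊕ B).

0.16

¬A = 1 − 0.84 = 0.16
A ∨ ¬A = max(0.84, 0.16) = 0.84
(A ∨ ¬A) ∨ A = max(0.84, 0.84) = 0.84
So the left factor is (A ∨ ¬A) ∨ A = 0.84.
B ⊕ B = min(1, 0.66 + 0.66) = min(1, 1.32) = 1.00
¬(B ⊕ B) = 1 − 1.00 = 0.00
So the right-hand bound is ¬(B ⊕ B) = 0.00.
The residuum of the Łukasiewicz t-norm gives the supremum: min(1, 1 − 0.84 + 0.00).
1 − 0.84 + 0.00 = 0.16, so t = min(1, 0.16) = 0.16.
Check: 0.84 ⊙ 0.16 = max(0, 0.00) = 0.00 ≤ 0.00.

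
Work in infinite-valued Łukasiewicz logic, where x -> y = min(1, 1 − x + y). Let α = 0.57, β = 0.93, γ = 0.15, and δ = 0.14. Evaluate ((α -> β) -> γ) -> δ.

α -> β = min(1, 1 − 0.57 + 0.93) = min(1, 1.36) = 1.00
(α -> β) -> γ = min(1, 1 − 1.00 + 0.15) = min(1, 0.15) = 0.15
((α -> β) -> γ) -> δ = min(1, 1 − 0.15 + 0.14) = min(1, 0.99) = 0.99

0.99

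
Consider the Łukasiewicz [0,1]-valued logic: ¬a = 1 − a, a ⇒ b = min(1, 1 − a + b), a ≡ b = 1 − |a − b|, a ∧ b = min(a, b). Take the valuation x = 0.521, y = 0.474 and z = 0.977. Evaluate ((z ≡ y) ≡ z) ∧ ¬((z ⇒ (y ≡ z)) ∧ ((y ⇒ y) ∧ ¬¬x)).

z ≡ y = 1 − |0.977 − 0.474| = 1 − 0.503 = 0.497
(z ≡ y) ≡ z = 1 − |0.497 − 0.977| = 1 − 0.480 = 0.520
y ≡ z = 1 − |0.474 − 0.977| = 1 − 0.503 = 0.497
z ⇒ (y ≡ z) = min(1, 1 − 0.977 + 0.497) = min(1, 0.520) = 0.520
y ⇒ y = min(1, 1 − 0.474 + 0.474) = min(1, 1.000) = 1.000
¬x = 1 − 0.521 = 0.479
¬¬x = 1 − 0.479 = 0.521
(y ⇒ y) ∧ ¬¬x = min(1.000, 0.521) = 0.521
(z ⇒ (y ≡ z)) ∧ ((y ⇒ y) ∧ ¬¬x) = min(0.520, 0.521) = 0.520
¬((z ⇒ (y ≡ z)) ∧ ((y ⇒ y) ∧ ¬¬x)) = 1 − 0.520 = 0.480
((z ≡ y) ≡ z) ∧ ¬((z ⇒ (y ≡ z)) ∧ ((y ⇒ y) ∧ ¬¬x)) = min(0.520, 0.480) = 0.480

0.480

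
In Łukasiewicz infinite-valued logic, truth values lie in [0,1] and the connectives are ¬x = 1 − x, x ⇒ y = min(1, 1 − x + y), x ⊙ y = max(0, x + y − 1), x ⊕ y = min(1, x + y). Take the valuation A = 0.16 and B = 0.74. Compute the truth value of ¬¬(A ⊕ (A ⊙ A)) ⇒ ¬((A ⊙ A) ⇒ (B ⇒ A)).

0.84

A ⊙ A = max(0, 0.16 + 0.16 − 1) = max(0, -0.68) = 0.00
A ⊕ (A ⊙ A) = min(1, 0.16 + 0.00) = min(1, 0.16) = 0.16
¬(A ⊕ (A ⊙ A)) = 1 − 0.16 = 0.84
¬¬(A ⊕ (A ⊙ A)) = 1 − 0.84 = 0.16
B ⇒ A = min(1, 1 − 0.74 + 0.16) = min(1, 0.42) = 0.42
(A ⊙ A) ⇒ (B ⇒ A) = min(1, 1 − 0.00 + 0.42) = min(1, 1.42) = 1.00
¬((A ⊙ A) ⇒ (B ⇒ A)) = 1 − 1.00 = 0.00
¬¬(A ⊕ (A ⊙ A)) ⇒ ¬((A ⊙ A) ⇒ (B ⇒ A)) = min(1, 1 − 0.16 + 0.00) = min(1, 0.84) = 0.84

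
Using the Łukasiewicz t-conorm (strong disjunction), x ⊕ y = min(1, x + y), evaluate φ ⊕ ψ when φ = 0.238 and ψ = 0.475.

0.713

φ ⊕ ψ = min(1, 0.238 + 0.475) = min(1, 0.713) = 0.713
For comparison, the Gödel t-conorm max(x, y) would give 0.475.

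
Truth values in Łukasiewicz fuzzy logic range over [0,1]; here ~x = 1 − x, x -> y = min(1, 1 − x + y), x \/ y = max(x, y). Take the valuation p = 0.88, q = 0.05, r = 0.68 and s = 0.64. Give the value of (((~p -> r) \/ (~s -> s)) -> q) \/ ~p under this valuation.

0.12

~p = 1 − 0.88 = 0.12
~p -> r = min(1, 1 − 0.12 + 0.68) = min(1, 1.56) = 1.00
~s = 1 − 0.64 = 0.36
~s -> s = min(1, 1 − 0.36 + 0.64) = min(1, 1.28) = 1.00
(~p -> r) \/ (~s -> s) = max(1.00, 1.00) = 1.00
((~p -> r) \/ (~s -> s)) -> q = min(1, 1 − 1.00 + 0.05) = min(1, 0.05) = 0.05
(((~p -> r) \/ (~s -> s)) -> q) \/ ~p = max(0.05, 0.12) = 0.12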